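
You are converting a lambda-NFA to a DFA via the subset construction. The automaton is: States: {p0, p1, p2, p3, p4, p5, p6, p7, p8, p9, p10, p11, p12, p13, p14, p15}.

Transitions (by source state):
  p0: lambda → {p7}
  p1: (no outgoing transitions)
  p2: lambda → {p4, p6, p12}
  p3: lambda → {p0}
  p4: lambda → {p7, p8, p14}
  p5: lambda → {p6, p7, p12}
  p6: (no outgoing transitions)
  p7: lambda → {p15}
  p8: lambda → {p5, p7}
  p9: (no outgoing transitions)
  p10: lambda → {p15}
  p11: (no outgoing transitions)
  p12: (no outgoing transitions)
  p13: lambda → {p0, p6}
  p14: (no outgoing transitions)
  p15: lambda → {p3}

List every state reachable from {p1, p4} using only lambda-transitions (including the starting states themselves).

Start with {p1, p4}.
From p4 via lambda: add p7, p8, p14.
From p7 via lambda: add p15.
From p8 via lambda: add p5.
From p5 via lambda: add p6, p12.
From p15 via lambda: add p3.
From p3 via lambda: add p0.
No new states can be added; the closed set is {p0, p1, p3, p4, p5, p6, p7, p8, p12, p14, p15}.

{p0, p1, p3, p4, p5, p6, p7, p8, p12, p14, p15}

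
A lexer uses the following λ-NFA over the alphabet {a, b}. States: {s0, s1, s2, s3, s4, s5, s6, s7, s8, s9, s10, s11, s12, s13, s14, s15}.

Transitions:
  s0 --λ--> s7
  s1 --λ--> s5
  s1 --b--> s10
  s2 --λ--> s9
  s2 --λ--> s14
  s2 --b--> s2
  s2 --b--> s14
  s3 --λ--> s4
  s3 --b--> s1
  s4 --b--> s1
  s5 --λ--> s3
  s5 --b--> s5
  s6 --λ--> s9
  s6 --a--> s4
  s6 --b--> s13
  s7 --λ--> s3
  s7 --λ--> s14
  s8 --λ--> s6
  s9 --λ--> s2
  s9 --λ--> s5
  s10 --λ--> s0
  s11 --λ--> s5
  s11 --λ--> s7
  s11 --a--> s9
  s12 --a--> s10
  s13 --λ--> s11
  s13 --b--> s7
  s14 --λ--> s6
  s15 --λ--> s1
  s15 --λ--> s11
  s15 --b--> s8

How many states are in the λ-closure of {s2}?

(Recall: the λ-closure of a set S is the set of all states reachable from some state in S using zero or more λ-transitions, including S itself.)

7

Start with {s2}.
From s2 via λ: add s9, s14.
From s9 via λ: add s5.
From s14 via λ: add s6.
From s5 via λ: add s3.
From s3 via λ: add s4.
λ-closure = {s2, s3, s4, s5, s6, s9, s14}, which has 7 states.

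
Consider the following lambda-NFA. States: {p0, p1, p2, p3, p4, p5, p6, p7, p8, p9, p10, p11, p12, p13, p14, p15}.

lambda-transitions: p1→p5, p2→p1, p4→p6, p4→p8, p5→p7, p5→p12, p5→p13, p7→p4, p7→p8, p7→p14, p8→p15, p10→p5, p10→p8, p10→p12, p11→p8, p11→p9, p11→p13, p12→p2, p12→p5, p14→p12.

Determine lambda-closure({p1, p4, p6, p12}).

Start with {p1, p4, p6, p12}.
From p1 via lambda: add p5.
From p4 via lambda: add p8.
From p12 via lambda: add p2.
From p5 via lambda: add p7, p13.
From p8 via lambda: add p15.
From p7 via lambda: add p14.
No new states can be added; the closed set is {p1, p2, p4, p5, p6, p7, p8, p12, p13, p14, p15}.

{p1, p2, p4, p5, p6, p7, p8, p12, p13, p14, p15}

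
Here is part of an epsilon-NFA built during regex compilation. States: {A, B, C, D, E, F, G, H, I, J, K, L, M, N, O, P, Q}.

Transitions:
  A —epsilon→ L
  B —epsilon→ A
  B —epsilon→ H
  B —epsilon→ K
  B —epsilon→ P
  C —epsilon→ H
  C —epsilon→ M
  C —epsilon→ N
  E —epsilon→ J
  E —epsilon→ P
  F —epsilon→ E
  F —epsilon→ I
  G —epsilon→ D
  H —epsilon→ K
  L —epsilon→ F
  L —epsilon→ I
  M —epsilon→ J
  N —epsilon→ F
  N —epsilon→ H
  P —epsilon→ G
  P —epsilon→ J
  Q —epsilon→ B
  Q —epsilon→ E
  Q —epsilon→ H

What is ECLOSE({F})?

Start with {F}.
From F via epsilon: add E, I.
From E via epsilon: add J, P.
From P via epsilon: add G.
From G via epsilon: add D.
No new states can be added; the closed set is {D, E, F, G, I, J, P}.

{D, E, F, G, I, J, P}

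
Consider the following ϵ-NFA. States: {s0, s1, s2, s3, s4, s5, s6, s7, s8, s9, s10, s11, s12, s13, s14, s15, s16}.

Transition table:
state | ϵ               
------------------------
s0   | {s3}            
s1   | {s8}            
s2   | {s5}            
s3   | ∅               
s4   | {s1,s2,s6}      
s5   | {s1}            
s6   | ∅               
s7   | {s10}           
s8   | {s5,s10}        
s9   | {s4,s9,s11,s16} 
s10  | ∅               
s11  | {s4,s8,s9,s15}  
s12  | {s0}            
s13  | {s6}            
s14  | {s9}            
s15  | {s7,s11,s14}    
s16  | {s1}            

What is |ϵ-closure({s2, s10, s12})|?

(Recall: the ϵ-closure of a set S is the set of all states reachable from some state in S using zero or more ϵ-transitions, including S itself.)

Start with {s2, s10, s12}.
From s2 via ϵ: add s5.
From s12 via ϵ: add s0.
From s0 via ϵ: add s3.
From s5 via ϵ: add s1.
From s1 via ϵ: add s8.
ϵ-closure = {s0, s1, s2, s3, s5, s8, s10, s12}, which has 8 states.

8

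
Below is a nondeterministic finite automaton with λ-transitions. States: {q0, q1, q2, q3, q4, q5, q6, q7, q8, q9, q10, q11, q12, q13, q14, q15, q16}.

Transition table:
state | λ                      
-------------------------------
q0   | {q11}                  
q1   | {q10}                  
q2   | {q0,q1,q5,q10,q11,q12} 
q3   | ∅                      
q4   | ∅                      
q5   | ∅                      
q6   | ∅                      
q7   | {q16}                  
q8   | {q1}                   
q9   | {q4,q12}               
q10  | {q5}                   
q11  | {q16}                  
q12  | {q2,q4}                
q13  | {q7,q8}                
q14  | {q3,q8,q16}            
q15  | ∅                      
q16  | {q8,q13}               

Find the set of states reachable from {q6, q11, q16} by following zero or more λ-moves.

{q1, q5, q6, q7, q8, q10, q11, q13, q16}

Start with {q6, q11, q16}.
From q16 via λ: add q8, q13.
From q8 via λ: add q1.
From q13 via λ: add q7.
From q1 via λ: add q10.
From q10 via λ: add q5.
No new states can be added; the closed set is {q1, q5, q6, q7, q8, q10, q11, q13, q16}.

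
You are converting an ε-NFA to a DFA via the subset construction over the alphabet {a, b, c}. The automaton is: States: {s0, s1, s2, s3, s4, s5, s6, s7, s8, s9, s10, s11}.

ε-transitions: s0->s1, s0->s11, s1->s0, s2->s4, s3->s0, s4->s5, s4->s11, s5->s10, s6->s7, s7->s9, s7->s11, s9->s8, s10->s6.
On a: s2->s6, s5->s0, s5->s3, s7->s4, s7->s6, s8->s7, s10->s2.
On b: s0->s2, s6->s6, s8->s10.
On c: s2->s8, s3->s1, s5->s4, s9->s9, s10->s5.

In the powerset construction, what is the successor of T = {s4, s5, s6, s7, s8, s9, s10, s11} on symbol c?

s5 on c → {s4}.
s9 on c → {s9}.
s10 on c → {s5}.
No c-transition from s4, s6, s7, s8, s11.
Union after reading c: {s4, s5, s9}.
Now take the ε-closure:
From s4 via ε: add s11.
From s5 via ε: add s10.
From s9 via ε: add s8.
From s10 via ε: add s6.
From s6 via ε: add s7.
No new states can be added; the closed set is {s4, s5, s6, s7, s8, s9, s10, s11}.

{s4, s5, s6, s7, s8, s9, s10, s11}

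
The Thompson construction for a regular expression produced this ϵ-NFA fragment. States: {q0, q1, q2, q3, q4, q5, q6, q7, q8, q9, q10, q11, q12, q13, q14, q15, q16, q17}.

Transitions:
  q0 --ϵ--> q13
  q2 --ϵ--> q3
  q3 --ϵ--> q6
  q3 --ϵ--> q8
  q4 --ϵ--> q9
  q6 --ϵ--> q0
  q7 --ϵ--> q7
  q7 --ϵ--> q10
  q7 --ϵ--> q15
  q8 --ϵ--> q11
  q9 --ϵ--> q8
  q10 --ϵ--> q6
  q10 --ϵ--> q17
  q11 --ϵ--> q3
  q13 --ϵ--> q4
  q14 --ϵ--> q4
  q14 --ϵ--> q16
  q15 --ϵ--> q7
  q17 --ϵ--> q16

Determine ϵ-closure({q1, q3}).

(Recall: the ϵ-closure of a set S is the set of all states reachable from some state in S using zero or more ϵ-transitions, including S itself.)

{q0, q1, q3, q4, q6, q8, q9, q11, q13}

Start with {q1, q3}.
From q3 via ϵ: add q6, q8.
From q6 via ϵ: add q0.
From q8 via ϵ: add q11.
From q0 via ϵ: add q13.
From q13 via ϵ: add q4.
From q4 via ϵ: add q9.
No new states can be added; the closed set is {q0, q1, q3, q4, q6, q8, q9, q11, q13}.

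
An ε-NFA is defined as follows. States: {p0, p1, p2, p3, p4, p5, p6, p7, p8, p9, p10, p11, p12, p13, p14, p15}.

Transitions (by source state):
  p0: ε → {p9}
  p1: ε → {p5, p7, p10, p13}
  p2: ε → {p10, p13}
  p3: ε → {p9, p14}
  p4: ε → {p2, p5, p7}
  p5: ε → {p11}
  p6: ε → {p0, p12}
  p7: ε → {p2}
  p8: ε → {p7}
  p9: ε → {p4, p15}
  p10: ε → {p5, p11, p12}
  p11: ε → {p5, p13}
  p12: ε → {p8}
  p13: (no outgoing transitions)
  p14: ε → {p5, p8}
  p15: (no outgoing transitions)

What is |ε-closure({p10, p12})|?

Start with {p10, p12}.
From p10 via ε: add p5, p11.
From p12 via ε: add p8.
From p8 via ε: add p7.
From p11 via ε: add p13.
From p7 via ε: add p2.
ε-closure = {p2, p5, p7, p8, p10, p11, p12, p13}, which has 8 states.

8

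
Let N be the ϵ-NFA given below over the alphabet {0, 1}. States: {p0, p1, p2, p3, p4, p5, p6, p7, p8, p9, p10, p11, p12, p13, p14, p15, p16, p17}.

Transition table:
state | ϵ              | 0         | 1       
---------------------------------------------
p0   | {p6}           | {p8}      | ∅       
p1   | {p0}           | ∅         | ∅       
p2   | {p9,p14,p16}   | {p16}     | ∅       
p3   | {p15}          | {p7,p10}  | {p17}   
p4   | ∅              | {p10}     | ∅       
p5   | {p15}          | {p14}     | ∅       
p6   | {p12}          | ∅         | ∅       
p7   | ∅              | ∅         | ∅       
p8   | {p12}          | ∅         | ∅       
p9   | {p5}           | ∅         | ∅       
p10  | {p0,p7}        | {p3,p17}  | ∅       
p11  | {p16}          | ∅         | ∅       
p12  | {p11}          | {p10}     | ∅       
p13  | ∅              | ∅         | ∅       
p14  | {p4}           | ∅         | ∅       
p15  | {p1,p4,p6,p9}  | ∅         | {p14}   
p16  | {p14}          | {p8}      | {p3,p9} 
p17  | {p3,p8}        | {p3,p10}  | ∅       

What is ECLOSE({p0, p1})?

{p0, p1, p4, p6, p11, p12, p14, p16}

Start with {p0, p1}.
From p0 via ϵ: add p6.
From p6 via ϵ: add p12.
From p12 via ϵ: add p11.
From p11 via ϵ: add p16.
From p16 via ϵ: add p14.
From p14 via ϵ: add p4.
No new states can be added; the closed set is {p0, p1, p4, p6, p11, p12, p14, p16}.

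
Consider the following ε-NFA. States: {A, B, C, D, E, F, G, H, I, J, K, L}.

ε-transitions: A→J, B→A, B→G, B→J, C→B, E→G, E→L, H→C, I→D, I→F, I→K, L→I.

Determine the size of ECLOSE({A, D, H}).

7

Start with {A, D, H}.
From A via ε: add J.
From H via ε: add C.
From C via ε: add B.
From B via ε: add G.
ε-closure = {A, B, C, D, G, H, J}, which has 7 states.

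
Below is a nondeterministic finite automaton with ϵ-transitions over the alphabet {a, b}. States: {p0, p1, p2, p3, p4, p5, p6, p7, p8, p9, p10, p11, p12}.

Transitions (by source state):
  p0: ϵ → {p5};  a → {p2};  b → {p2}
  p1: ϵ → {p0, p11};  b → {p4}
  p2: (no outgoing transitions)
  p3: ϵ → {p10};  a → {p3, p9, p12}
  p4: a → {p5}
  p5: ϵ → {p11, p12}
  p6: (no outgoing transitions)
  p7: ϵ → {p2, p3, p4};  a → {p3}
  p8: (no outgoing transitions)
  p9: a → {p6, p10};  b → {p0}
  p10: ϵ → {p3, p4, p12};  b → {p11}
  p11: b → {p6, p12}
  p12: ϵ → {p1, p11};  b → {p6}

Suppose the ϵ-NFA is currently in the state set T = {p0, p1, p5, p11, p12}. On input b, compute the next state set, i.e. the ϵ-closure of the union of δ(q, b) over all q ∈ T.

p0 on b → {p2}.
p1 on b → {p4}.
p11 on b → {p6, p12}.
p12 on b → {p6}.
No b-transition from p5.
Union after reading b: {p2, p4, p6, p12}.
Now take the ϵ-closure:
From p12 via ϵ: add p1, p11.
From p1 via ϵ: add p0.
From p0 via ϵ: add p5.
No new states can be added; the closed set is {p0, p1, p2, p4, p5, p6, p11, p12}.

{p0, p1, p2, p4, p5, p6, p11, p12}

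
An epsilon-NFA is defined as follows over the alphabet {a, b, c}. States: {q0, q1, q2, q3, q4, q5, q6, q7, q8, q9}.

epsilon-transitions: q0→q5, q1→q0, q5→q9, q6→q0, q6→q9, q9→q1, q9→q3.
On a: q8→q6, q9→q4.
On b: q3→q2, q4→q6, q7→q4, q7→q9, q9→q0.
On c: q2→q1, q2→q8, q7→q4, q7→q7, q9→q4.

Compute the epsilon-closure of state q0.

Start with {q0}.
From q0 via epsilon: add q5.
From q5 via epsilon: add q9.
From q9 via epsilon: add q1, q3.
No new states can be added; the closed set is {q0, q1, q3, q5, q9}.

{q0, q1, q3, q5, q9}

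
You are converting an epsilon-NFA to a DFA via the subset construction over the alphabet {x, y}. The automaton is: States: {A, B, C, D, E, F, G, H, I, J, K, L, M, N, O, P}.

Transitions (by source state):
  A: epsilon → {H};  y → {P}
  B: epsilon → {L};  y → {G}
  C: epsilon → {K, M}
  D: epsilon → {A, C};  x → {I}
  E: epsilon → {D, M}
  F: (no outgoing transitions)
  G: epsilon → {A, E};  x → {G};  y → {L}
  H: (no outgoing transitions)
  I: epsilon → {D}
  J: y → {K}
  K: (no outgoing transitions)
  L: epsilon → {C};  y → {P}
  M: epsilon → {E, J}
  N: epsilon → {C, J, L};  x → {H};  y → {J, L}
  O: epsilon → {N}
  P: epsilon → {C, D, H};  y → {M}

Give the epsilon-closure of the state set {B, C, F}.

Start with {B, C, F}.
From B via epsilon: add L.
From C via epsilon: add K, M.
From M via epsilon: add E, J.
From E via epsilon: add D.
From D via epsilon: add A.
From A via epsilon: add H.
No new states can be added; the closed set is {A, B, C, D, E, F, H, J, K, L, M}.

{A, B, C, D, E, F, H, J, K, L, M}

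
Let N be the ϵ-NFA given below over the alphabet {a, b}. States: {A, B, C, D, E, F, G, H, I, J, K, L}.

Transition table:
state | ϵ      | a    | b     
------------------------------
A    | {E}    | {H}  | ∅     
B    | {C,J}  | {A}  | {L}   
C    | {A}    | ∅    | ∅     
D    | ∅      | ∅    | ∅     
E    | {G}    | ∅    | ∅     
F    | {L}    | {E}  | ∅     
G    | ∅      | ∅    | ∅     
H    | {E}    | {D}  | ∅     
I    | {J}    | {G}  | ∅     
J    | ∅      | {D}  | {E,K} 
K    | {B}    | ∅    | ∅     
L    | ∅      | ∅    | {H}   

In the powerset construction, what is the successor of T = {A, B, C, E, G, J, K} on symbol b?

B on b → {L}.
J on b → {E, K}.
No b-transition from A, C, E, G, K.
Union after reading b: {E, K, L}.
Now take the ϵ-closure:
From E via ϵ: add G.
From K via ϵ: add B.
From B via ϵ: add C, J.
From C via ϵ: add A.
No new states can be added; the closed set is {A, B, C, E, G, J, K, L}.

{A, B, C, E, G, J, K, L}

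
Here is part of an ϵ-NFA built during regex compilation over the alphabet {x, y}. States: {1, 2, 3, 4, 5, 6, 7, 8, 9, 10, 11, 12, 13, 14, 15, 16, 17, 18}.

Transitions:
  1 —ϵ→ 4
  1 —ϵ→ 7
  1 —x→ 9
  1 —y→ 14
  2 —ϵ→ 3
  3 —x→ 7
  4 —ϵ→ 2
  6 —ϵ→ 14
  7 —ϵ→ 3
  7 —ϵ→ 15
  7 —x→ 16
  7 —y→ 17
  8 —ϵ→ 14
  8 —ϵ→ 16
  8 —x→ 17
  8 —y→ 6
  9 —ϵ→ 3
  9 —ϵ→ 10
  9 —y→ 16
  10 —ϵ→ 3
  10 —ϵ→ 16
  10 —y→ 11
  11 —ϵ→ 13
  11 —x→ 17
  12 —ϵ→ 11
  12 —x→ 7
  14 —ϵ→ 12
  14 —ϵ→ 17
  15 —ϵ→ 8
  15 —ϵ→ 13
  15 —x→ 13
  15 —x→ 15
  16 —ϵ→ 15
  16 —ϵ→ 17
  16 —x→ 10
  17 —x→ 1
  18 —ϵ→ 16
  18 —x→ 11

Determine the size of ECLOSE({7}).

Start with {7}.
From 7 via ϵ: add 3, 15.
From 15 via ϵ: add 8, 13.
From 8 via ϵ: add 14, 16.
From 14 via ϵ: add 12, 17.
From 12 via ϵ: add 11.
ϵ-closure = {3, 7, 8, 11, 12, 13, 14, 15, 16, 17}, which has 10 states.

10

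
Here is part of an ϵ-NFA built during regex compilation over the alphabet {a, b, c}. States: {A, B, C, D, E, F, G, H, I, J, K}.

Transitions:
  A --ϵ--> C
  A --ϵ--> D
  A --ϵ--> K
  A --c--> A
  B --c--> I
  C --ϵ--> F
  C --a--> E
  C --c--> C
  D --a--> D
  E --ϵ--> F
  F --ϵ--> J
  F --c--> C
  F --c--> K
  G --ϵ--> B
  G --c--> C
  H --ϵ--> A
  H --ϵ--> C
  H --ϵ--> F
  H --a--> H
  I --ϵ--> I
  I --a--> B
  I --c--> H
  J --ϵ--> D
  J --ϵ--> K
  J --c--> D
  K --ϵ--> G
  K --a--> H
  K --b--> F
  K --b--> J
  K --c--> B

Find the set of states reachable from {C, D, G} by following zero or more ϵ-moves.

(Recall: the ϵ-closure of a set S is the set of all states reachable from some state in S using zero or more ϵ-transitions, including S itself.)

{B, C, D, F, G, J, K}

Start with {C, D, G}.
From C via ϵ: add F.
From G via ϵ: add B.
From F via ϵ: add J.
From J via ϵ: add K.
No new states can be added; the closed set is {B, C, D, F, G, J, K}.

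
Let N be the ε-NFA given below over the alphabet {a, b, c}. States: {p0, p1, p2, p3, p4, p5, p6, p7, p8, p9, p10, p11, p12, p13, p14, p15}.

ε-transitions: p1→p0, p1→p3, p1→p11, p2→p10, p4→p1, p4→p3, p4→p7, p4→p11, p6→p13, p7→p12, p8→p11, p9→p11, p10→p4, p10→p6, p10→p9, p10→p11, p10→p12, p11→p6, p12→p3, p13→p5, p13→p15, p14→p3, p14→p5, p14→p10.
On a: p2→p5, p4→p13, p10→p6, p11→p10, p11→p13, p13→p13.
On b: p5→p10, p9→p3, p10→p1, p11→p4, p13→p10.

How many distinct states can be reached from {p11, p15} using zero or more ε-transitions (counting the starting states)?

5

Start with {p11, p15}.
From p11 via ε: add p6.
From p6 via ε: add p13.
From p13 via ε: add p5.
ε-closure = {p5, p6, p11, p13, p15}, which has 5 states.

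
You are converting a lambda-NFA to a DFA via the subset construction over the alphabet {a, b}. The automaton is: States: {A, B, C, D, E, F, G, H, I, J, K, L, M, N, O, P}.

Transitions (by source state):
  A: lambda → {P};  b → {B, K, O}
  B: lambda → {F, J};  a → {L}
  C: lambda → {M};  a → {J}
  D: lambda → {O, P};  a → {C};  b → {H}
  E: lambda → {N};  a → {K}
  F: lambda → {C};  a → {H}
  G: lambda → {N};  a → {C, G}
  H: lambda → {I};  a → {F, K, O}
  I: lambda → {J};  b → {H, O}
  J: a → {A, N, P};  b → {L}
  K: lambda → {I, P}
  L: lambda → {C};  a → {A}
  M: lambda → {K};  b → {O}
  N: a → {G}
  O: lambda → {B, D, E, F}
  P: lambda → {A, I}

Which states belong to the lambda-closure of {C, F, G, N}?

{A, C, F, G, I, J, K, M, N, P}

Start with {C, F, G, N}.
From C via lambda: add M.
From M via lambda: add K.
From K via lambda: add I, P.
From I via lambda: add J.
From P via lambda: add A.
No new states can be added; the closed set is {A, C, F, G, I, J, K, M, N, P}.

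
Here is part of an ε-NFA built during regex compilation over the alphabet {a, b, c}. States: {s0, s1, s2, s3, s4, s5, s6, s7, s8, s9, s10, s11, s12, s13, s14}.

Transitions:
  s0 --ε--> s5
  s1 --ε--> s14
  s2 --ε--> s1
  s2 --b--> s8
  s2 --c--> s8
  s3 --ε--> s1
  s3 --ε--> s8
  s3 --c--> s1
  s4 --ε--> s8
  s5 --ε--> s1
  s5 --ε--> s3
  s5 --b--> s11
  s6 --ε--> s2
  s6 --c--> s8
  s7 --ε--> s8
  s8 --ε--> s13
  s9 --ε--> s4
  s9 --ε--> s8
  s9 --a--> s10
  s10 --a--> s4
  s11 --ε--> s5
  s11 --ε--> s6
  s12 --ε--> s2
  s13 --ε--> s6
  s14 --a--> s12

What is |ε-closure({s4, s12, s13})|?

8

Start with {s4, s12, s13}.
From s4 via ε: add s8.
From s12 via ε: add s2.
From s13 via ε: add s6.
From s2 via ε: add s1.
From s1 via ε: add s14.
ε-closure = {s1, s2, s4, s6, s8, s12, s13, s14}, which has 8 states.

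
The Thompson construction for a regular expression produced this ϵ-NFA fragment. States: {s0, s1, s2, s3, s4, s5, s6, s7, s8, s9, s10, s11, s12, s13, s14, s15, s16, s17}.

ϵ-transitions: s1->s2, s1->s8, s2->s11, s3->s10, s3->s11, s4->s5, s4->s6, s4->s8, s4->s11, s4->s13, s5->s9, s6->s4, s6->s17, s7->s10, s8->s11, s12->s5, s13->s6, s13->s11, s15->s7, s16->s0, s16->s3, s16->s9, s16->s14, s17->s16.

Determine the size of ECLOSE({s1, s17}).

Start with {s1, s17}.
From s1 via ϵ: add s2, s8.
From s17 via ϵ: add s16.
From s2 via ϵ: add s11.
From s16 via ϵ: add s0, s3, s9, s14.
From s3 via ϵ: add s10.
ϵ-closure = {s0, s1, s2, s3, s8, s9, s10, s11, s14, s16, s17}, which has 11 states.

11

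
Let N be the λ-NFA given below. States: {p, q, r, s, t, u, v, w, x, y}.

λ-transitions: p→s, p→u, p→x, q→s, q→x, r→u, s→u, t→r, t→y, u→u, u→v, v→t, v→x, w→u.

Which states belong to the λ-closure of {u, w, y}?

Start with {u, w, y}.
From u via λ: add v.
From v via λ: add t, x.
From t via λ: add r.
No new states can be added; the closed set is {r, t, u, v, w, x, y}.

{r, t, u, v, w, x, y}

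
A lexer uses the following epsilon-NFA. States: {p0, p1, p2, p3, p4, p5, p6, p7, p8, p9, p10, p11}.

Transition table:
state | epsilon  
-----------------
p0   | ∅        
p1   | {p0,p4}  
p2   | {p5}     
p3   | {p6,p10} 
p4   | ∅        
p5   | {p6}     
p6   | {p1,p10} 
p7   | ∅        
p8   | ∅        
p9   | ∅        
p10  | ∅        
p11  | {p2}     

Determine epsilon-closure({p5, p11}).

Start with {p5, p11}.
From p5 via epsilon: add p6.
From p11 via epsilon: add p2.
From p6 via epsilon: add p1, p10.
From p1 via epsilon: add p0, p4.
No new states can be added; the closed set is {p0, p1, p2, p4, p5, p6, p10, p11}.

{p0, p1, p2, p4, p5, p6, p10, p11}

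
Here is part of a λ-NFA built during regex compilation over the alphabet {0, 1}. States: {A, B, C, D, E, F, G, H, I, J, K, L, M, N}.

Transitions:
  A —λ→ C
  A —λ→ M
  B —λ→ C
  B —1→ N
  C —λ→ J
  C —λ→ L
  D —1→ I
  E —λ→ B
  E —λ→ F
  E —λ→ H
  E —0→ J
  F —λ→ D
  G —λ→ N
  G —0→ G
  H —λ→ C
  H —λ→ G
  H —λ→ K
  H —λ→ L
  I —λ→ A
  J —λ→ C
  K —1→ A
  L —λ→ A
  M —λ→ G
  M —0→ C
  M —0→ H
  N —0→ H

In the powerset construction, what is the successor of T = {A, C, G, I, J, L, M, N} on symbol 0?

{A, C, G, H, J, K, L, M, N}

G on 0 → {G}.
M on 0 → {C, H}.
N on 0 → {H}.
No 0-transition from A, C, I, J, L.
Union after reading 0: {C, G, H}.
Now take the λ-closure:
From C via λ: add J, L.
From G via λ: add N.
From H via λ: add K.
From L via λ: add A.
From A via λ: add M.
No new states can be added; the closed set is {A, C, G, H, J, K, L, M, N}.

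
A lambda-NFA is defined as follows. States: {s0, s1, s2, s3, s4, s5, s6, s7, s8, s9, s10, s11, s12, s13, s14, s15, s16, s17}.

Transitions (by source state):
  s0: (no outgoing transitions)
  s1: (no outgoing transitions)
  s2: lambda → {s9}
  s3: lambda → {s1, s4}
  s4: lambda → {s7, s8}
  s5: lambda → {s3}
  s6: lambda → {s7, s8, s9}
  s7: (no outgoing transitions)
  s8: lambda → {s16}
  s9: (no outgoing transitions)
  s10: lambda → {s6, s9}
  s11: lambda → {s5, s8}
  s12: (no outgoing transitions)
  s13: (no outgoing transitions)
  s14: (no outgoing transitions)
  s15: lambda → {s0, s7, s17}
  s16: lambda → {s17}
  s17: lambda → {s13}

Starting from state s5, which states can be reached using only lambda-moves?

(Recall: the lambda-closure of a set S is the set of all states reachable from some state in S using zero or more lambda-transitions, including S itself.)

{s1, s3, s4, s5, s7, s8, s13, s16, s17}

Start with {s5}.
From s5 via lambda: add s3.
From s3 via lambda: add s1, s4.
From s4 via lambda: add s7, s8.
From s8 via lambda: add s16.
From s16 via lambda: add s17.
From s17 via lambda: add s13.
No new states can be added; the closed set is {s1, s3, s4, s5, s7, s8, s13, s16, s17}.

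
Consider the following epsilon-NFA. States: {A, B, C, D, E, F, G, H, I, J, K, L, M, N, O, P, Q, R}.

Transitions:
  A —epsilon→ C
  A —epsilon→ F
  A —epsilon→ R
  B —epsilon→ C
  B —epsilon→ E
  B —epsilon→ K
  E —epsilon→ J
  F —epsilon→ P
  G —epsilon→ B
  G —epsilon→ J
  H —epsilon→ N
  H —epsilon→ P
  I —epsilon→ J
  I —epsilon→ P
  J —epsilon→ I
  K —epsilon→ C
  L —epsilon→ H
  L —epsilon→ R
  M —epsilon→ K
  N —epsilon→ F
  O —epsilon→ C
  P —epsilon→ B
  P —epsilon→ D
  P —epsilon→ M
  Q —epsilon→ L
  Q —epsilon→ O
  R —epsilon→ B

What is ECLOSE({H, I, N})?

Start with {H, I, N}.
From H via epsilon: add P.
From I via epsilon: add J.
From N via epsilon: add F.
From P via epsilon: add B, D, M.
From B via epsilon: add C, E, K.
No new states can be added; the closed set is {B, C, D, E, F, H, I, J, K, M, N, P}.

{B, C, D, E, F, H, I, J, K, M, N, P}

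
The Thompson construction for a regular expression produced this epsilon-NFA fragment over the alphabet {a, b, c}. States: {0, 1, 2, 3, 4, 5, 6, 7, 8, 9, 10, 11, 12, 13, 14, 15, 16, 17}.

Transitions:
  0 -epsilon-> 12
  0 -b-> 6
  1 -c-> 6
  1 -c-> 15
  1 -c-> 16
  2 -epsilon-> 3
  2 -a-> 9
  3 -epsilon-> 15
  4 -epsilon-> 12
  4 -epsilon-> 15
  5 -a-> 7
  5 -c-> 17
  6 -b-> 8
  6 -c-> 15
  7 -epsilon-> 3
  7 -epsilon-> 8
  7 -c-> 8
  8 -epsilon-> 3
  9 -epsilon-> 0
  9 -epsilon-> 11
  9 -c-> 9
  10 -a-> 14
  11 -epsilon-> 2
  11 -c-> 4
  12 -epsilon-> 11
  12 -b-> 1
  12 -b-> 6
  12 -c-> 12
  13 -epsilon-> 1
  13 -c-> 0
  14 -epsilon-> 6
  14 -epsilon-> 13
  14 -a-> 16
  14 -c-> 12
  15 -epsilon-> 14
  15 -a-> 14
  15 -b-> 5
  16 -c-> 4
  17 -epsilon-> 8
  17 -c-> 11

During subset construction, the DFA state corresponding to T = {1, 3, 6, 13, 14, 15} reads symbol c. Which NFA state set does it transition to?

1 on c → {6, 15, 16}.
6 on c → {15}.
13 on c → {0}.
14 on c → {12}.
No c-transition from 3, 15.
Union after reading c: {0, 6, 12, 15, 16}.
Now take the epsilon-closure:
From 12 via epsilon: add 11.
From 15 via epsilon: add 14.
From 11 via epsilon: add 2.
From 14 via epsilon: add 13.
From 2 via epsilon: add 3.
From 13 via epsilon: add 1.
No new states can be added; the closed set is {0, 1, 2, 3, 6, 11, 12, 13, 14, 15, 16}.

{0, 1, 2, 3, 6, 11, 12, 13, 14, 15, 16}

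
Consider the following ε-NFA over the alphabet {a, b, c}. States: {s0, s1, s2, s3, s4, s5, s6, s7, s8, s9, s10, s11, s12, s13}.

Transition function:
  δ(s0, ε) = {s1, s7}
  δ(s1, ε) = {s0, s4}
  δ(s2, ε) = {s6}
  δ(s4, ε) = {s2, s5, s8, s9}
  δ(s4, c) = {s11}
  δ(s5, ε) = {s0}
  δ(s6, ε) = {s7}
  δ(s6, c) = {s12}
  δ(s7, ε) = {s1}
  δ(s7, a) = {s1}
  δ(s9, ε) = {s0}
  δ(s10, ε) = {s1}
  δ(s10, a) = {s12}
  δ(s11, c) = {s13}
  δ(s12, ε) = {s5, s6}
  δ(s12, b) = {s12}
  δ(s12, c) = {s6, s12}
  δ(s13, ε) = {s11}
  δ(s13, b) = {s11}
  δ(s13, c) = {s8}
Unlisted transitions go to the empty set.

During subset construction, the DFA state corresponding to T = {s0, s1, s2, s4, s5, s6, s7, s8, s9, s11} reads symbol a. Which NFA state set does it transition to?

{s0, s1, s2, s4, s5, s6, s7, s8, s9}

s7 on a → {s1}.
No a-transition from s0, s1, s2, s4, s5, s6, s8, s9, s11.
Union after reading a: {s1}.
Now take the ε-closure:
From s1 via ε: add s0, s4.
From s0 via ε: add s7.
From s4 via ε: add s2, s5, s8, s9.
From s2 via ε: add s6.
No new states can be added; the closed set is {s0, s1, s2, s4, s5, s6, s7, s8, s9}.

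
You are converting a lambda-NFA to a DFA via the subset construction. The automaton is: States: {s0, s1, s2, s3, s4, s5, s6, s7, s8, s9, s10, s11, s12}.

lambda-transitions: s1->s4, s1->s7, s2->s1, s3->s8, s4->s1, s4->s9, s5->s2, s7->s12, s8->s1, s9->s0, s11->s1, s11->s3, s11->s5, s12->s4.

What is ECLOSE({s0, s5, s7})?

Start with {s0, s5, s7}.
From s5 via lambda: add s2.
From s7 via lambda: add s12.
From s2 via lambda: add s1.
From s12 via lambda: add s4.
From s4 via lambda: add s9.
No new states can be added; the closed set is {s0, s1, s2, s4, s5, s7, s9, s12}.

{s0, s1, s2, s4, s5, s7, s9, s12}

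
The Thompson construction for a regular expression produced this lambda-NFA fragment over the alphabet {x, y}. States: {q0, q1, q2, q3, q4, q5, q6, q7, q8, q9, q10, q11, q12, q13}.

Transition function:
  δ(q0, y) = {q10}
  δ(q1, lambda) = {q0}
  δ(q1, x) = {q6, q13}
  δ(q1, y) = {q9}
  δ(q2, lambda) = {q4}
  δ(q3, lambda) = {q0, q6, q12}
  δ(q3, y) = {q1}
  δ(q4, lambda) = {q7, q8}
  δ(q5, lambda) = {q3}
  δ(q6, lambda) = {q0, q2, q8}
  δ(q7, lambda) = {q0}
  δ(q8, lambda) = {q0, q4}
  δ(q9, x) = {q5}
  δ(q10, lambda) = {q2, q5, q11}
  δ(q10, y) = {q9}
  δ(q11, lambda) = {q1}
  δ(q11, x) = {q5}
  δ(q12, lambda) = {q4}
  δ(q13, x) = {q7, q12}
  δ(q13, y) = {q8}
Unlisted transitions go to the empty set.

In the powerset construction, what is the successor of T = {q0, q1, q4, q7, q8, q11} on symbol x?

{q0, q2, q3, q4, q5, q6, q7, q8, q12, q13}

q1 on x → {q6, q13}.
q11 on x → {q5}.
No x-transition from q0, q4, q7, q8.
Union after reading x: {q5, q6, q13}.
Now take the lambda-closure:
From q5 via lambda: add q3.
From q6 via lambda: add q0, q2, q8.
From q2 via lambda: add q4.
From q3 via lambda: add q12.
From q4 via lambda: add q7.
No new states can be added; the closed set is {q0, q2, q3, q4, q5, q6, q7, q8, q12, q13}.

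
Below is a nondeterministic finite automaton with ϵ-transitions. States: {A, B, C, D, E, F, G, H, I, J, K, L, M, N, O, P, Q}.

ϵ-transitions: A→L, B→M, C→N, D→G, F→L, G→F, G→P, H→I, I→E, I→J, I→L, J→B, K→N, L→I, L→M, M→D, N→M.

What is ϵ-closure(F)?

{B, D, E, F, G, I, J, L, M, P}

Start with {F}.
From F via ϵ: add L.
From L via ϵ: add I, M.
From I via ϵ: add E, J.
From M via ϵ: add D.
From D via ϵ: add G.
From J via ϵ: add B.
From G via ϵ: add P.
No new states can be added; the closed set is {B, D, E, F, G, I, J, L, M, P}.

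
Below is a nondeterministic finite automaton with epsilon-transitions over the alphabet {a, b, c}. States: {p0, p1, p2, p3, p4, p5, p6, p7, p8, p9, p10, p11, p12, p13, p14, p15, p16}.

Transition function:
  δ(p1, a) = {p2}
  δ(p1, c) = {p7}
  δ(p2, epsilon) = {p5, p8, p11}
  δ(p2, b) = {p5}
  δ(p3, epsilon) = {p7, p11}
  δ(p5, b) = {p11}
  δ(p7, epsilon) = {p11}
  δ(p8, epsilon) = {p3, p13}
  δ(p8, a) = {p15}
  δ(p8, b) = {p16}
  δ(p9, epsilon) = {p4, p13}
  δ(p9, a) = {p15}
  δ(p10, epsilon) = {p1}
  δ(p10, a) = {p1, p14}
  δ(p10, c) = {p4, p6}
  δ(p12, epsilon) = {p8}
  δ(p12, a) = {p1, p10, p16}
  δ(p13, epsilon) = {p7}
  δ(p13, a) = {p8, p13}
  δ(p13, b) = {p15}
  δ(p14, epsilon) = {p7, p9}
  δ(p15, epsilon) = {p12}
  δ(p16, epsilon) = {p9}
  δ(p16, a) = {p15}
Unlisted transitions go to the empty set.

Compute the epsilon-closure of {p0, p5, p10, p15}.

{p0, p1, p3, p5, p7, p8, p10, p11, p12, p13, p15}

Start with {p0, p5, p10, p15}.
From p10 via epsilon: add p1.
From p15 via epsilon: add p12.
From p12 via epsilon: add p8.
From p8 via epsilon: add p3, p13.
From p3 via epsilon: add p7, p11.
No new states can be added; the closed set is {p0, p1, p3, p5, p7, p8, p10, p11, p12, p13, p15}.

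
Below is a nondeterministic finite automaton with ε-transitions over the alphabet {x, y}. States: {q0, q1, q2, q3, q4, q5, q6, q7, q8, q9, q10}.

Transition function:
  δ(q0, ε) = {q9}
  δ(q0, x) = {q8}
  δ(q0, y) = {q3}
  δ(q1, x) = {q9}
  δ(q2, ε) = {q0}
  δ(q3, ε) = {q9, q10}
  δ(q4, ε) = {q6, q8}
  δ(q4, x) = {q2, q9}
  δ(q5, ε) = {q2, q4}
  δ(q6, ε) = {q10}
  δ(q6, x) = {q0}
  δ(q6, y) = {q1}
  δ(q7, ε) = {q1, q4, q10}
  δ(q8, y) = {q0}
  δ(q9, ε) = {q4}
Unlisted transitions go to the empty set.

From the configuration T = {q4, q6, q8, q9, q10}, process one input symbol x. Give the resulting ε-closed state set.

{q0, q2, q4, q6, q8, q9, q10}

q4 on x → {q2, q9}.
q6 on x → {q0}.
No x-transition from q8, q9, q10.
Union after reading x: {q0, q2, q9}.
Now take the ε-closure:
From q9 via ε: add q4.
From q4 via ε: add q6, q8.
From q6 via ε: add q10.
No new states can be added; the closed set is {q0, q2, q4, q6, q8, q9, q10}.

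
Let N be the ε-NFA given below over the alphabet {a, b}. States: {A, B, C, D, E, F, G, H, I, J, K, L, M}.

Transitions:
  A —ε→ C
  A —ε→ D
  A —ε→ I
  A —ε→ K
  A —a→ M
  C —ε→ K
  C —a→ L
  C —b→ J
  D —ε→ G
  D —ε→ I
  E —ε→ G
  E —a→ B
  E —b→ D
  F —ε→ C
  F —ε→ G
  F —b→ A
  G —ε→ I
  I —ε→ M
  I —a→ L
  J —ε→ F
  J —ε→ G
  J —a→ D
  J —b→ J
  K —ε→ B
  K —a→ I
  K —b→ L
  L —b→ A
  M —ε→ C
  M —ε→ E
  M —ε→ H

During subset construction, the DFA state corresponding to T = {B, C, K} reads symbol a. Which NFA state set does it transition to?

C on a → {L}.
K on a → {I}.
No a-transition from B.
Union after reading a: {I, L}.
Now take the ε-closure:
From I via ε: add M.
From M via ε: add C, E, H.
From C via ε: add K.
From E via ε: add G.
From K via ε: add B.
No new states can be added; the closed set is {B, C, E, G, H, I, K, L, M}.

{B, C, E, G, H, I, K, L, M}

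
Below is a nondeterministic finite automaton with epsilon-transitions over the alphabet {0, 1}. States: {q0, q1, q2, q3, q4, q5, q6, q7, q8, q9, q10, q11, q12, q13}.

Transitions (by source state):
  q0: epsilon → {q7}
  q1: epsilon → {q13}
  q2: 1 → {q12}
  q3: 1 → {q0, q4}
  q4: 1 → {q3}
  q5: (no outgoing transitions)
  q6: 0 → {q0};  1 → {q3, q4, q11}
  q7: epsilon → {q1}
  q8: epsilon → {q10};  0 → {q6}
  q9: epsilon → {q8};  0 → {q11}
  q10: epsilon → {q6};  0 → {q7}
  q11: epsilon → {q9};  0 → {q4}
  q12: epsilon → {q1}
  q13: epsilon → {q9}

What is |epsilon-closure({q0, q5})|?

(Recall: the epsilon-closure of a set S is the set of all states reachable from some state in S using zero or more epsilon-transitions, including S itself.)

Start with {q0, q5}.
From q0 via epsilon: add q7.
From q7 via epsilon: add q1.
From q1 via epsilon: add q13.
From q13 via epsilon: add q9.
From q9 via epsilon: add q8.
From q8 via epsilon: add q10.
From q10 via epsilon: add q6.
epsilon-closure = {q0, q1, q5, q6, q7, q8, q9, q10, q13}, which has 9 states.

9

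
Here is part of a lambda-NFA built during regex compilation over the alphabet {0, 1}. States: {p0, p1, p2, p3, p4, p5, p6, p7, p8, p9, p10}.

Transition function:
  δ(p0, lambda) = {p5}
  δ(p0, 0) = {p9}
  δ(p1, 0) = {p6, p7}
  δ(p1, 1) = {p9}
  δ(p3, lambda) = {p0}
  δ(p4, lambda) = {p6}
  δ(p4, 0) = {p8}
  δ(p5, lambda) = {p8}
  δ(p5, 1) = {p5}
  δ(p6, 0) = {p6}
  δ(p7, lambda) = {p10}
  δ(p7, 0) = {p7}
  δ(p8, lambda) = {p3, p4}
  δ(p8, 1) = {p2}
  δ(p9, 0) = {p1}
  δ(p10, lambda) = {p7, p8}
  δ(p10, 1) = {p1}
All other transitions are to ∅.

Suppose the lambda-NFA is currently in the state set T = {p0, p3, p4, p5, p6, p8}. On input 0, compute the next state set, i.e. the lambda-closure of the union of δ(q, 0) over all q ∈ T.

p0 on 0 → {p9}.
p4 on 0 → {p8}.
p6 on 0 → {p6}.
No 0-transition from p3, p5, p8.
Union after reading 0: {p6, p8, p9}.
Now take the lambda-closure:
From p8 via lambda: add p3, p4.
From p3 via lambda: add p0.
From p0 via lambda: add p5.
No new states can be added; the closed set is {p0, p3, p4, p5, p6, p8, p9}.

{p0, p3, p4, p5, p6, p8, p9}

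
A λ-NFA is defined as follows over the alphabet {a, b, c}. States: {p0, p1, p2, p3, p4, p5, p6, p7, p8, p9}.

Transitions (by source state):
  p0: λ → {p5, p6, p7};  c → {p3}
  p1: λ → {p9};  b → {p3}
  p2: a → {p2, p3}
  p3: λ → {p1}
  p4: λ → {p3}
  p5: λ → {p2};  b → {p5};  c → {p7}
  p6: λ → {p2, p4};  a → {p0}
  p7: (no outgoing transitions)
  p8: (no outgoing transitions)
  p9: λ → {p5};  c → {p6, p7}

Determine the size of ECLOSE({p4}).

Start with {p4}.
From p4 via λ: add p3.
From p3 via λ: add p1.
From p1 via λ: add p9.
From p9 via λ: add p5.
From p5 via λ: add p2.
λ-closure = {p1, p2, p3, p4, p5, p9}, which has 6 states.

6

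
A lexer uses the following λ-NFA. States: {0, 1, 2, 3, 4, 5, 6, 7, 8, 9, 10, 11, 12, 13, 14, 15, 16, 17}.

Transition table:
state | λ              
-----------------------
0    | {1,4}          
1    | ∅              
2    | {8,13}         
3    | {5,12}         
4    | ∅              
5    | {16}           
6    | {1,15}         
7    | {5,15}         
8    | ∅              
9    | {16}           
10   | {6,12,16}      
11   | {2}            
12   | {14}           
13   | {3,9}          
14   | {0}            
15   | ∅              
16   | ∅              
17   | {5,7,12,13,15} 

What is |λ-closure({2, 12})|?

Start with {2, 12}.
From 2 via λ: add 8, 13.
From 12 via λ: add 14.
From 13 via λ: add 3, 9.
From 14 via λ: add 0.
From 0 via λ: add 1, 4.
From 3 via λ: add 5.
From 9 via λ: add 16.
λ-closure = {0, 1, 2, 3, 4, 5, 8, 9, 12, 13, 14, 16}, which has 12 states.

12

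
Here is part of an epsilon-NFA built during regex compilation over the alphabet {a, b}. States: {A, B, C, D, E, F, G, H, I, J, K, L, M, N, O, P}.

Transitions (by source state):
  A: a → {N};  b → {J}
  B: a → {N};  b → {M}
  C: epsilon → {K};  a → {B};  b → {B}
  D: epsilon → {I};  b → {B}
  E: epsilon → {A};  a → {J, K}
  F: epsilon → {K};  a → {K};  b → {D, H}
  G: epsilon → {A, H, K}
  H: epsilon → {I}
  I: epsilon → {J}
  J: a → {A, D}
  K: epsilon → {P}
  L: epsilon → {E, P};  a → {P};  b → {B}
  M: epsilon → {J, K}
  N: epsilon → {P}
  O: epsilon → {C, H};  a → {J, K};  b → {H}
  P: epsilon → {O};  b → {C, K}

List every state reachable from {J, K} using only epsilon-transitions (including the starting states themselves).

{C, H, I, J, K, O, P}

Start with {J, K}.
From K via epsilon: add P.
From P via epsilon: add O.
From O via epsilon: add C, H.
From H via epsilon: add I.
No new states can be added; the closed set is {C, H, I, J, K, O, P}.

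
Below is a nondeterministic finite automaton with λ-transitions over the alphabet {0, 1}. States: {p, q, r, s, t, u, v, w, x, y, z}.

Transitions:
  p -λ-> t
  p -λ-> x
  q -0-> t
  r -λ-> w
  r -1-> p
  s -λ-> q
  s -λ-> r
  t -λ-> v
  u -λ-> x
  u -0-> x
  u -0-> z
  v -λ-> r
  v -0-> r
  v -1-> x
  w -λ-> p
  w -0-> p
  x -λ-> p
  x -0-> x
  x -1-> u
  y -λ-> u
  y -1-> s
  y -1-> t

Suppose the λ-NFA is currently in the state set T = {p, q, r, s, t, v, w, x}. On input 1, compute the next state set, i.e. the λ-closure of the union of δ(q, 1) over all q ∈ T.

{p, r, t, u, v, w, x}

r on 1 → {p}.
v on 1 → {x}.
x on 1 → {u}.
No 1-transition from p, q, s, t, w.
Union after reading 1: {p, u, x}.
Now take the λ-closure:
From p via λ: add t.
From t via λ: add v.
From v via λ: add r.
From r via λ: add w.
No new states can be added; the closed set is {p, r, t, u, v, w, x}.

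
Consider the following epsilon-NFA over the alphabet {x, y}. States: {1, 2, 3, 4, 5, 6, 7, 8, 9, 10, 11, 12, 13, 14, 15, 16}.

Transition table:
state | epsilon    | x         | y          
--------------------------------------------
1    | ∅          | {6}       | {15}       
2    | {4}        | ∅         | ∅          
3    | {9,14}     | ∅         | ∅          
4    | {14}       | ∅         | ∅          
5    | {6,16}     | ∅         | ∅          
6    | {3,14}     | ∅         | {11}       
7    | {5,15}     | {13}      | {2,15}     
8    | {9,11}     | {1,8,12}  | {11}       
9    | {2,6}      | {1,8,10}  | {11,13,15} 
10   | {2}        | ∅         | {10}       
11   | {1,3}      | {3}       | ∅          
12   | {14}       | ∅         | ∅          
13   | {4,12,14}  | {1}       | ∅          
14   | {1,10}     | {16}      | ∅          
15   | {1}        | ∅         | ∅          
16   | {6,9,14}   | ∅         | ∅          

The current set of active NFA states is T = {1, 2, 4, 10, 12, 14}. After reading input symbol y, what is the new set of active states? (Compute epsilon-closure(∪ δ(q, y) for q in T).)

{1, 2, 4, 10, 14, 15}

1 on y → {15}.
10 on y → {10}.
No y-transition from 2, 4, 12, 14.
Union after reading y: {10, 15}.
Now take the epsilon-closure:
From 10 via epsilon: add 2.
From 15 via epsilon: add 1.
From 2 via epsilon: add 4.
From 4 via epsilon: add 14.
No new states can be added; the closed set is {1, 2, 4, 10, 14, 15}.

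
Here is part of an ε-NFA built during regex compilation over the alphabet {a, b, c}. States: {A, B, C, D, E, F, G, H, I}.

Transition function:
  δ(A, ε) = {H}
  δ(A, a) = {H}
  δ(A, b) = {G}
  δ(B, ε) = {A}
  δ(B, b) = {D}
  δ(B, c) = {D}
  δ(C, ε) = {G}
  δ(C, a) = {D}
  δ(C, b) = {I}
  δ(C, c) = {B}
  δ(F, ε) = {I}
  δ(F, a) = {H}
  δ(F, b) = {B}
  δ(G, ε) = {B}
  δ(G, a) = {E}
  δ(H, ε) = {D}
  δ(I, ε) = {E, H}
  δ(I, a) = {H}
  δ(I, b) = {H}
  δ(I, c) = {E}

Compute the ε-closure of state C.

{A, B, C, D, G, H}

Start with {C}.
From C via ε: add G.
From G via ε: add B.
From B via ε: add A.
From A via ε: add H.
From H via ε: add D.
No new states can be added; the closed set is {A, B, C, D, G, H}.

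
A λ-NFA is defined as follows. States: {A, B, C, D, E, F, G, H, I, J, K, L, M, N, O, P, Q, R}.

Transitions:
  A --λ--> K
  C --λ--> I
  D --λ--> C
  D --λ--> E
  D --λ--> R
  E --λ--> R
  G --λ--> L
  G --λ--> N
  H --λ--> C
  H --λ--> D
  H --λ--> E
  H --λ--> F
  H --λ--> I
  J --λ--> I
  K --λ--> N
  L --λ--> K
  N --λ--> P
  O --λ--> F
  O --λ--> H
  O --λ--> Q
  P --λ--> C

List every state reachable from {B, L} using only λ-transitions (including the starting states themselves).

{B, C, I, K, L, N, P}

Start with {B, L}.
From L via λ: add K.
From K via λ: add N.
From N via λ: add P.
From P via λ: add C.
From C via λ: add I.
No new states can be added; the closed set is {B, C, I, K, L, N, P}.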